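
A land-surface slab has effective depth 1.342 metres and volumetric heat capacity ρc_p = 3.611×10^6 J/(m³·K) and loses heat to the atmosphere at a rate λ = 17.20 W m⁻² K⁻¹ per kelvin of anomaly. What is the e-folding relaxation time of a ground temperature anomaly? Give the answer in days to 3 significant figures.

Areal heat capacity C = ρc_p × D = 3.611×10^6 × 1.342 = 4.85×10^6 J/(m²·K).
Relaxation time τ = C / λ = 4.85×10^6 / 17.20 = 2.82×10^5 s.
In days: 2.82×10^5 s / (86400 s/day) = 3.26 days.

3.26 days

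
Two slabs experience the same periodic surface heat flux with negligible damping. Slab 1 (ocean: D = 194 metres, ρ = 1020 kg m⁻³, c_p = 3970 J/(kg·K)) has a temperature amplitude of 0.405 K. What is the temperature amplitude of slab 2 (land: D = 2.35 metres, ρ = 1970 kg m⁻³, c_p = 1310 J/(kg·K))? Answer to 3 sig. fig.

C_ocean = 7.86×10^8 J/(m²·K); C_land = 6.06×10^6 J/(m²·K).
A ∝ 1/C ⇒ A_land = A_ocean × C_ocean/C_land = 0.405 × 130 = 52.5 K.

52.5 K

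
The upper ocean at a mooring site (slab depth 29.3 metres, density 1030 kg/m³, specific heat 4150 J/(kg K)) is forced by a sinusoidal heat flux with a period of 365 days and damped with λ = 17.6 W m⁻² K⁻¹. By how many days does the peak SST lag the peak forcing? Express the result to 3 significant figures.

Areal heat capacity C = ρ c_p D = 1030 × 4150 × 29.3 = 1.25×10^8 J/(m²·K).
ω = 2π / 3.15×10^7 s = 1.99×10^-7 s⁻¹.
Phase lag φ = arctan(Cω/λ) = arctan(25.0/17.6) = 0.957 rad.
Time lag = φ / ω = 0.957 / 1.99×10^-7 = 4.80×10^6 s = 55.6 days.

55.6 days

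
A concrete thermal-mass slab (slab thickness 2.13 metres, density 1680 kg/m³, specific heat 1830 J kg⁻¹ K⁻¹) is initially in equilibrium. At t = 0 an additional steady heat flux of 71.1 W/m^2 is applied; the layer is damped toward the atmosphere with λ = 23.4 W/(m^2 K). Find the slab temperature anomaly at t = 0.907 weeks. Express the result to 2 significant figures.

Areal heat capacity C = ρ c_p D = 1680 × 1830 × 2.13 = 6.55×10^6 J/(m^2 K).
τ = C / λ = 6.55×10^6 / 23.4 = 2.80×10^5 s.
Equilibrium anomaly ΔT_eq = F / λ = 71.1 / 23.4 = 3.04 K.
t = 0.907 weeks = 5.49×10^5 s, so t/τ = 1.96.
ΔT(t) = ΔT_eq (1 − e^(−t/τ)) = 3.04 × (1 − e^−1.96) = 2.61 K.

2.6 K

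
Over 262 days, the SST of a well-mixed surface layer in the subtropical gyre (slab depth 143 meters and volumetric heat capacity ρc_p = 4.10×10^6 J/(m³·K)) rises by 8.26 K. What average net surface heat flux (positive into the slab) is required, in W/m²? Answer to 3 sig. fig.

Areal heat capacity C = ρc_p × D = 4.10×10^6 × 143 = 5.86×10^8 J/(m²·K).
Required heat per unit area: Q = C ΔT = 5.86×10^8 × 8.26 = 4.84×10^9 J/m².
Flux F = Q / Δt = 4.84×10^9 / 2.26×10^7 s = 214 W/m².

214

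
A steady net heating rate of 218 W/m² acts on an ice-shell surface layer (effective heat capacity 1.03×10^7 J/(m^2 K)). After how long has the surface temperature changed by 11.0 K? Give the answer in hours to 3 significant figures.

Areal heat capacity C = 1.03×10^7 J/(m^2 K) (given).
Time required: Δt = C ΔT / F = 1.03×10^7 × 11.0 / 218 = 5.20×10^5 s.
In hours: 5.20×10^5 s / (3600 s/hour) = 144 hours.

144 hours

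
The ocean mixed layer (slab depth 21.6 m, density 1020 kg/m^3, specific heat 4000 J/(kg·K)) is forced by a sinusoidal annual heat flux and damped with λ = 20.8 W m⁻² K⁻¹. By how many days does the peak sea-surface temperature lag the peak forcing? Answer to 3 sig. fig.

Areal heat capacity C = ρ c_p D = 1020 × 4000 × 21.6 = 8.81×10^7 J/(m^2 K).
ω = 2π / 3.15×10^7 s = 1.99×10^-7 s⁻¹.
Phase lag φ = arctan(Cω/λ) = arctan(17.6/20.8) = 0.701 rad.
Time lag = φ / ω = 0.701 / 1.99×10^-7 = 3.52×10^6 s = 40.7 days.

40.7 days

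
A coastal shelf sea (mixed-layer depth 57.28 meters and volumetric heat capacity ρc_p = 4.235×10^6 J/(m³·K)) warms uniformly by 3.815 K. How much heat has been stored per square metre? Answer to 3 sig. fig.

Areal heat capacity C = ρc_p × D = 4.235×10^6 × 57.28 = 2.43×10^8 J/(m²·K).
ΔQ = C ΔT = 2.43×10^8 × 3.815 = 9.25×10^8 J/m².

9.25×10^8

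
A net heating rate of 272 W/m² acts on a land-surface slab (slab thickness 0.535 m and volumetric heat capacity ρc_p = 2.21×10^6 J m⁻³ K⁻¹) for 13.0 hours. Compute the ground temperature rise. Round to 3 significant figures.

10.8 K

Areal heat capacity C = ρc_p × D = 2.21×10^6 × 0.535 = 1.18×10^6 J/(m^2 K).
Net heat input Q = F Δt = 272 × (13.0 hours × 3600 s/hour) = 1.27×10^7 J/m².
ΔT = Q / C = 1.27×10^7 / 1.18×10^6 = 10.8 K.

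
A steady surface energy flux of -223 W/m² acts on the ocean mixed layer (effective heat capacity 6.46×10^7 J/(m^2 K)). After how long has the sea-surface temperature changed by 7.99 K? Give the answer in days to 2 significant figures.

Areal heat capacity C = 6.46×10^7 J/(m^2 K) (given).
Time required: Δt = C ΔT / F = 6.46×10^7 × -7.99 / -223 = 2.31×10^6 s.
In days: 2.31×10^6 s / (86400 s/day) = 26.8 days.

27 days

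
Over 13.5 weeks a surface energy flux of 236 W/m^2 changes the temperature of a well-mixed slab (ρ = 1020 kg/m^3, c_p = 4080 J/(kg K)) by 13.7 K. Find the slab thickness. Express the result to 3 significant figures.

Heat input Q = F Δt = 236 × 8.16×10^6 s = 1.93×10^9 J/m².
Required areal heat capacity C = Q / ΔT = 1.41×10^8 J/(m²·K).
Depth D = C / (ρ c_p) = 1.41×10^8 / (1020 × 4080) = 33.8 m.

33.8 m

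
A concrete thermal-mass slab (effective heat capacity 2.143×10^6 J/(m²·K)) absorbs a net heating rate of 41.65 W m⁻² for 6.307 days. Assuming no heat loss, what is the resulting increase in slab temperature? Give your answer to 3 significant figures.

Areal heat capacity C = 2.143×10^6 J/(m²·K) (given).
Net heat input Q = F Δt = 41.65 × (6.307 days × 86400 s/day) = 2.27×10^7 J/m².
ΔT = Q / C = 2.27×10^7 / 2.14×10^6 = 10.6 K.

10.6 K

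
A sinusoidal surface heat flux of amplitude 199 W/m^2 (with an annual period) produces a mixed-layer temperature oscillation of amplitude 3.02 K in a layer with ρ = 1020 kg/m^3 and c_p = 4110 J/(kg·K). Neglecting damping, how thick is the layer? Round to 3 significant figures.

ω = 2π / 3.15×10^7 s = 1.99×10^-7 s⁻¹.
Required C = F₀ / (A ω) = 199 / (3.02 × 1.99×10^-7) = 3.31×10^8 J/(m²·K).
D = C / (ρ c_p) = 3.31×10^8 / (1020 × 4110) = 78.9 m.

78.9 m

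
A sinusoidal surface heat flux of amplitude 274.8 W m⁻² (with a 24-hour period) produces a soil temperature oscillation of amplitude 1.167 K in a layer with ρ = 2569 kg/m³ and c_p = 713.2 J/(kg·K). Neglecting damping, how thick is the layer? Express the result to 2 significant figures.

1.8 m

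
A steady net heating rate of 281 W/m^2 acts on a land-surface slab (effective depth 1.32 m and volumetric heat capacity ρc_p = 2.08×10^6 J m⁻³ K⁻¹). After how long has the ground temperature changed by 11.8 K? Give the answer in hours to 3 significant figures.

Areal heat capacity C = ρc_p × D = 2.08×10^6 × 1.32 = 2.75×10^6 J m⁻² K⁻¹.
Time required: Δt = C ΔT / F = 2.75×10^6 × 11.8 / 281 = 1.15×10^5 s.
In hours: 1.15×10^5 s / (3600 s/hour) = 32.0 hours.

32.0 hours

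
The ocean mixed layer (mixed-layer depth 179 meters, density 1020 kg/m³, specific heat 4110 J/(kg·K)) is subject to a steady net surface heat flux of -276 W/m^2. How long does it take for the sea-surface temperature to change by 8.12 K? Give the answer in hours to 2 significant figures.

6100 hours

Areal heat capacity C = ρ c_p D = 1020 × 4110 × 179 = 7.50×10^8 J/(m^2 K).
Time required: Δt = C ΔT / F = 7.50×10^8 × -8.12 / -276 = 2.21×10^7 s.
In hours: 2.21×10^7 s / (3600 s/hour) = 6130 hours.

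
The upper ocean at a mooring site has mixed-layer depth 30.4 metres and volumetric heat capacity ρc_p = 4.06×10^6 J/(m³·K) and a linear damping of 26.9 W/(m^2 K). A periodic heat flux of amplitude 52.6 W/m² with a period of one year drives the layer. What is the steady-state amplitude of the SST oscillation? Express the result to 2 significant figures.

1.4 K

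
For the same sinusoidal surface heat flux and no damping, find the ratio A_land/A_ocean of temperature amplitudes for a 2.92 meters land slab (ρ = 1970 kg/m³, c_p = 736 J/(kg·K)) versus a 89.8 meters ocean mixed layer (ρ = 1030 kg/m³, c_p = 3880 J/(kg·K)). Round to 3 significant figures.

C_ocean = 1030 × 3880 × 89.8 = 3.59×10^8 J/(m²·K).
C_land = 1970 × 736 × 2.92 = 4.23×10^6 J/(m²·K).
Undamped amplitude ∝ 1/C, so A_land/A_ocean = C_ocean/C_land = 84.8.

84.8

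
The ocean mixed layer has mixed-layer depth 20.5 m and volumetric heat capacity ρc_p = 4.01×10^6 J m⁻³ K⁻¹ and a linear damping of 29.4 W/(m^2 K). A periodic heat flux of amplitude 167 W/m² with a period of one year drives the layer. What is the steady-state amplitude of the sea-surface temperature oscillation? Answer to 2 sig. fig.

5.0 K

Areal heat capacity C = ρc_p × D = 4.01×10^6 × 20.5 = 8.22×10^7 J/(m²·K).
Angular frequency ω = 2π / T = 2π / 3.15×10^7 s = 1.99×10^-7 s⁻¹.
√((Cω)² + λ²) = √((16.4)² + 29.4²) = 33.7 W/(m²·K).
Amplitude A = F₀ / √((Cω)²+λ²) = 167 / 33.7 = 4.96 K.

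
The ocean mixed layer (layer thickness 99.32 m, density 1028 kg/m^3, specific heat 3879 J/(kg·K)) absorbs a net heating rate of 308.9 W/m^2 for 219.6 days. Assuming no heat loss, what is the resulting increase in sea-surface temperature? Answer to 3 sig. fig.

Areal heat capacity C = ρ c_p D = 1028 × 3879 × 99.32 = 3.96×10^8 J m⁻² K⁻¹.
Net heat input Q = F Δt = 308.9 × (219.6 days × 86400 s/day) = 5.86×10^9 J/m².
ΔT = Q / C = 5.86×10^9 / 3.96×10^8 = 14.8 K.

14.8 K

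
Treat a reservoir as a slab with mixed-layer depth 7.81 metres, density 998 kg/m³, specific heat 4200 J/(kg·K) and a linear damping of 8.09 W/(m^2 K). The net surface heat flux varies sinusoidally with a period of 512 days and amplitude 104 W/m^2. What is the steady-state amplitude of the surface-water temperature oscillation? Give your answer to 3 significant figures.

Areal heat capacity C = ρ c_p D = 998 × 4200 × 7.81 = 3.27×10^7 J m⁻² K⁻¹.
Angular frequency ω = 2π / T = 2π / 4.42×10^7 s = 1.42×10^-7 s⁻¹.
√((Cω)² + λ²) = √((4.65)² + 8.09²) = 9.33 W/(m²·K).
Amplitude A = F₀ / √((Cω)²+λ²) = 104 / 9.33 = 11.1 K.

11.1 K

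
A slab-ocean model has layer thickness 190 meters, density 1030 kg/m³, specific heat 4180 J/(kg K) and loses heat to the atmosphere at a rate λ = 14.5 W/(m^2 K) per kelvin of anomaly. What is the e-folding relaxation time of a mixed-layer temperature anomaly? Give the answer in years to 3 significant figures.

1.79 years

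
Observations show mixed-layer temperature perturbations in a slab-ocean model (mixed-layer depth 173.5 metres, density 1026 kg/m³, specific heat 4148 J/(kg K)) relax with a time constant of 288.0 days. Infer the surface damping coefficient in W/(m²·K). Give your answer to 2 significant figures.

30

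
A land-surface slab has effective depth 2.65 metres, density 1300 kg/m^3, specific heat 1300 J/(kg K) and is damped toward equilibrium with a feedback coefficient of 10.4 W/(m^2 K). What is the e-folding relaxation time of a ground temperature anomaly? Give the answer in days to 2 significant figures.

Areal heat capacity C = ρ c_p D = 1300 × 1300 × 2.65 = 4.48×10^6 J/(m²·K).
Relaxation time τ = C / λ = 4.48×10^6 / 10.4 = 4.31×10^5 s.
In days: 4.31×10^5 s / (86400 s/day) = 4.98 days.

5.0 days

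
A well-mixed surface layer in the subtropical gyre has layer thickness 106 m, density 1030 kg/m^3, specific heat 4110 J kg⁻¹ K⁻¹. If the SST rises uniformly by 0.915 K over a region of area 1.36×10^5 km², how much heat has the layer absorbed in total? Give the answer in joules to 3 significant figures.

5.58×10^19 J

Areal heat capacity C = ρ c_p D = 1030 × 4110 × 106 = 4.49×10^8 J/(m^2 K).
Heat per unit area: q = C ΔT = 4.49×10^8 × 0.915 = 4.11×10^8 J/m².
Total heat: Q = q × A = 4.11×10^8 × (1.36×10^5 × 10⁶ m²) = 5.58×10^19 J.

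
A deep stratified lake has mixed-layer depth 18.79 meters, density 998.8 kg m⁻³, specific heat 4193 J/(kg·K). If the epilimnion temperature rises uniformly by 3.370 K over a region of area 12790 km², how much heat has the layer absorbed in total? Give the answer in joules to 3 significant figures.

Areal heat capacity C = ρ c_p D = 998.8 × 4193 × 18.79 = 7.87×10^7 J/(m²·K).
Heat per unit area: q = C ΔT = 7.87×10^7 × 3.370 = 2.65×10^8 J/m².
Total heat: Q = q × A = 2.65×10^8 × (12790 × 10⁶ m²) = 3.39×10^18 J.

3.39×10^18 J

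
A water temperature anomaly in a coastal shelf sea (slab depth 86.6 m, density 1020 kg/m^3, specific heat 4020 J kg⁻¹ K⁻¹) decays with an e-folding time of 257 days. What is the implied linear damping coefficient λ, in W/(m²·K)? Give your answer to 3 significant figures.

16.0

Areal heat capacity C = ρ c_p D = 1020 × 4020 × 86.6 = 3.55×10^8 J/(m^2 K).
τ = 257 days = 2.22×10^7 s.
λ = C / τ = 3.55×10^8 / 2.22×10^7 = 16.0 W/(m²·K).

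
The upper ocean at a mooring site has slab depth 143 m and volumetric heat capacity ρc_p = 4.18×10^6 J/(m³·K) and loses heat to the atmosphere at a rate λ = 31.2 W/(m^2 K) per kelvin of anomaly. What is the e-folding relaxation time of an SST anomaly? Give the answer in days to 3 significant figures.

Areal heat capacity C = ρc_p × D = 4.18×10^6 × 143 = 5.98×10^8 J m⁻² K⁻¹.
Relaxation time τ = C / λ = 5.98×10^8 / 31.2 = 1.92×10^7 s.
In days: 1.92×10^7 s / (86400 s/day) = 222 days.

222 days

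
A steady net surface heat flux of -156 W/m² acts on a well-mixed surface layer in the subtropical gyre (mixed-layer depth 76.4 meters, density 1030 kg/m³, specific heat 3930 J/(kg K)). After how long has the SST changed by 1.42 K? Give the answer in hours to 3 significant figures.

782 hours

Areal heat capacity C = ρ c_p D = 1030 × 3930 × 76.4 = 3.09×10^8 J m⁻² K⁻¹.
Time required: Δt = C ΔT / F = 3.09×10^8 × -1.42 / -156 = 2.82×10^6 s.
In hours: 2.82×10^6 s / (3600 s/hour) = 782 hours.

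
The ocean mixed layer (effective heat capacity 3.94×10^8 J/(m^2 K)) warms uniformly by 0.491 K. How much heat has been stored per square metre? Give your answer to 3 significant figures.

1.93×10^8

Areal heat capacity C = 3.94×10^8 J/(m^2 K) (given).
ΔQ = C ΔT = 3.94×10^8 × 0.491 = 1.93×10^8 J/m².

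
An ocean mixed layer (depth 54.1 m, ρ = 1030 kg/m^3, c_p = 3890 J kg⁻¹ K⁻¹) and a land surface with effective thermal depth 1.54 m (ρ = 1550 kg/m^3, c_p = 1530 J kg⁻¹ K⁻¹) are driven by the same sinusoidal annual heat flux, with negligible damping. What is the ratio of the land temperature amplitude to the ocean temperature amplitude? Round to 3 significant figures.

C_ocean = 1030 × 3890 × 54.1 = 2.17×10^8 J/(m²·K).
C_land = 1550 × 1530 × 1.54 = 3.65×10^6 J/(m²·K).
Undamped amplitude ∝ 1/C, so A_land/A_ocean = C_ocean/C_land = 59.4.

59.4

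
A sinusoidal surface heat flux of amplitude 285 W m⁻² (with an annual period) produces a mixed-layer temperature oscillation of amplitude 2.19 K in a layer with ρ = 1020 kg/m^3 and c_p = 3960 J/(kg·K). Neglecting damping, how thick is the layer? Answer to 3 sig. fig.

162 m

ω = 2π / 3.15×10^7 s = 1.99×10^-7 s⁻¹.
Required C = F₀ / (A ω) = 285 / (2.19 × 1.99×10^-7) = 6.53×10^8 J/(m²·K).
D = C / (ρ c_p) = 6.53×10^8 / (1020 × 3960) = 162 m.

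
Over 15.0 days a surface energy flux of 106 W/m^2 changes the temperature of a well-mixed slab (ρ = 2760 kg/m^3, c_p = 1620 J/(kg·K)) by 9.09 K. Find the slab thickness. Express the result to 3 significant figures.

3.38 m

Heat input Q = F Δt = 106 × 1.30×10^6 s = 1.37×10^8 J/m².
Required areal heat capacity C = Q / ΔT = 1.51×10^7 J/(m²·K).
Depth D = C / (ρ c_p) = 1.51×10^7 / (2760 × 1620) = 3.38 m.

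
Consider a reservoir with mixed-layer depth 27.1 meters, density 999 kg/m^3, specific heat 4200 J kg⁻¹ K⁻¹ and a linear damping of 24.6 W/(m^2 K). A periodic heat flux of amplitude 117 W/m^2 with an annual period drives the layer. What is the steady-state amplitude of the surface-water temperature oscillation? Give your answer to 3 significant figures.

3.50 K

Areal heat capacity C = ρ c_p D = 999 × 4200 × 27.1 = 1.14×10^8 J/(m²·K).
Angular frequency ω = 2π / T = 2π / 3.15×10^7 s = 1.99×10^-7 s⁻¹.
√((Cω)² + λ²) = √((22.7)² + 24.6²) = 33.4 W/(m²·K).
Amplitude A = F₀ / √((Cω)²+λ²) = 117 / 33.4 = 3.50 K.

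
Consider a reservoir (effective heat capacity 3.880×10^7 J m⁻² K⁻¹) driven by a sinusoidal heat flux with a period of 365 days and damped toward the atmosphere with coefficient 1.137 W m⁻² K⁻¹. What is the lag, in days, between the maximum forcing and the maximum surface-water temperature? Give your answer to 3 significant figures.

Areal heat capacity C = 3.880×10^7 J m⁻² K⁻¹ (given).
ω = 2π / 3.15×10^7 s = 1.99×10^-7 s⁻¹.
Phase lag φ = arctan(Cω/λ) = arctan(7.73/1.137) = 1.42 rad.
Time lag = φ / ω = 1.42 / 1.99×10^-7 = 7.15×10^6 s = 82.8 days.

82.8 days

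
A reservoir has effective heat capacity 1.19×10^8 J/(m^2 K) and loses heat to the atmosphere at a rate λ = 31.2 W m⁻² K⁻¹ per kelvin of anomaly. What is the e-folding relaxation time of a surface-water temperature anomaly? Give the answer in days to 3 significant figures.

Areal heat capacity C = 1.19×10^8 J/(m^2 K) (given).
Relaxation time τ = C / λ = 1.19×10^8 / 31.2 = 3.81×10^6 s.
In days: 3.81×10^6 s / (86400 s/day) = 44.1 days.

44.1 days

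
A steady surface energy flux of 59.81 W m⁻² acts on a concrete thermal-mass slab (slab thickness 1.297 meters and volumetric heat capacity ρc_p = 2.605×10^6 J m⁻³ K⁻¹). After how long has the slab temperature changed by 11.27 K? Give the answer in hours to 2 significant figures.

Areal heat capacity C = ρc_p × D = 2.605×10^6 × 1.297 = 3.38×10^6 J m⁻² K⁻¹.
Time required: Δt = C ΔT / F = 3.38×10^6 × 11.27 / 59.81 = 6.37×10^5 s.
In hours: 6.37×10^5 s / (3600 s/hour) = 177 hours.

180 hours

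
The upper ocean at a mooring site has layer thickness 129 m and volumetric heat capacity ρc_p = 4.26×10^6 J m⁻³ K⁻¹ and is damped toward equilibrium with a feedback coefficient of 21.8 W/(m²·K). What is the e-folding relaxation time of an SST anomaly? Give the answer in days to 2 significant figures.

290 days

Areal heat capacity C = ρc_p × D = 4.26×10^6 × 129 = 5.50×10^8 J/(m^2 K).
Relaxation time τ = C / λ = 5.50×10^8 / 21.8 = 2.52×10^7 s.
In days: 2.52×10^7 s / (86400 s/day) = 292 days.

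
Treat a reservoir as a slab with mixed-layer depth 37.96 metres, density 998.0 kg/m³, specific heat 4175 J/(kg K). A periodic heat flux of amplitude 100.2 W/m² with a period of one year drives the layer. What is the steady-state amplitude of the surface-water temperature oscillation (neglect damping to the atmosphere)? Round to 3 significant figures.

Areal heat capacity C = ρ c_p D = 998.0 × 4175 × 37.96 = 1.58×10^8 J m⁻² K⁻¹.
Angular frequency ω = 2π / T = 2π / 3.15×10^7 s = 1.99×10^-7 s⁻¹.
Cω = 1.58×10^8 × 1.99×10^-7 = 31.5 W/(m²·K).
Amplitude A = F₀ / (Cω) = 100.2 / 31.5 = 3.18 K.

3.18 K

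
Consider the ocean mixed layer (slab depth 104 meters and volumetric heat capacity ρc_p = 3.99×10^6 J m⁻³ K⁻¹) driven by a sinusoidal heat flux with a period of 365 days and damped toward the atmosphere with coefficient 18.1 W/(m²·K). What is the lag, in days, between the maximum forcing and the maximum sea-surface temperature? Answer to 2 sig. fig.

79 days

Areal heat capacity C = ρc_p × D = 3.99×10^6 × 104 = 4.15×10^8 J/(m^2 K).
ω = 2π / 3.15×10^7 s = 1.99×10^-7 s⁻¹.
Phase lag φ = arctan(Cω/λ) = arctan(82.7/18.1) = 1.36 rad.
Time lag = φ / ω = 1.36 / 1.99×10^-7 = 6.80×10^6 s = 78.7 days.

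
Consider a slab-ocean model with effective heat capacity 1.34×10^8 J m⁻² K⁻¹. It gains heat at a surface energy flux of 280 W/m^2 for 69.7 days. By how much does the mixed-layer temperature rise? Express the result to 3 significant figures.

Areal heat capacity C = 1.34×10^8 J m⁻² K⁻¹ (given).
Net heat input Q = F Δt = 280 × (69.7 days × 86400 s/day) = 1.69×10^9 J/m².
ΔT = Q / C = 1.69×10^9 / 1.34×10^8 = 12.6 K.

12.6 K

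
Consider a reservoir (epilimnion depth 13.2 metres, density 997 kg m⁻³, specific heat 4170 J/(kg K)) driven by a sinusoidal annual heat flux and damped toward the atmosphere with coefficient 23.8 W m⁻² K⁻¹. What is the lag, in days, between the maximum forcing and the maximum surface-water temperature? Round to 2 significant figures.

25 days

Areal heat capacity C = ρ c_p D = 997 × 4170 × 13.2 = 5.49×10^7 J/(m^2 K).
ω = 2π / 3.15×10^7 s = 1.99×10^-7 s⁻¹.
Phase lag φ = arctan(Cω/λ) = arctan(10.9/23.8) = 0.431 rad.
Time lag = φ / ω = 0.431 / 1.99×10^-7 = 2.16×10^6 s = 25.0 days.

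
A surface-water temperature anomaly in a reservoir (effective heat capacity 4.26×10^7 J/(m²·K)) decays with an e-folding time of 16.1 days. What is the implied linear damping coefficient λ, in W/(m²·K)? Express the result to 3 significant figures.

Areal heat capacity C = 4.26×10^7 J/(m²·K) (given).
τ = 16.1 days = 1.39×10^6 s.
λ = C / τ = 4.26×10^7 / 1.39×10^6 = 30.6 W/(m²·K).

30.6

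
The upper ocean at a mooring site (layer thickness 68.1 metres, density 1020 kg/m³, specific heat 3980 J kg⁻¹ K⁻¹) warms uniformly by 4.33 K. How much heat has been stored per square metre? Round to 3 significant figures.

Areal heat capacity C = ρ c_p D = 1020 × 3980 × 68.1 = 2.76×10^8 J m⁻² K⁻¹.
ΔQ = C ΔT = 2.76×10^8 × 4.33 = 1.20×10^9 J/m².

1.20×10^9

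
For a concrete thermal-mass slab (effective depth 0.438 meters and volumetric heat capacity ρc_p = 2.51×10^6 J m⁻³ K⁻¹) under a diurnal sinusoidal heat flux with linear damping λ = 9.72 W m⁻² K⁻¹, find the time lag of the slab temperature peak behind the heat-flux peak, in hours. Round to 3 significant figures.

5.54 hours

Areal heat capacity C = ρc_p × D = 2.51×10^6 × 0.438 = 1.10×10^6 J/(m²·K).
ω = 2π / 86400 s = 7.27×10^-5 s⁻¹.
Phase lag φ = arctan(Cω/λ) = arctan(79.9/9.72) = 1.45 rad.
Time lag = φ / ω = 1.45 / 7.27×10^-5 = 19900 s = 5.54 hours.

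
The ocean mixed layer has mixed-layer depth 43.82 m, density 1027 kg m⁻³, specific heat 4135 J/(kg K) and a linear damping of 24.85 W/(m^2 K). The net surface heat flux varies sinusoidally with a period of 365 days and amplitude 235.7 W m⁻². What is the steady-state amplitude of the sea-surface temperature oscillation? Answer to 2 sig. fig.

5.3 K

Areal heat capacity C = ρ c_p D = 1027 × 4135 × 43.82 = 1.86×10^8 J/(m²·K).
Angular frequency ω = 2π / T = 2π / 3.15×10^7 s = 1.99×10^-7 s⁻¹.
√((Cω)² + λ²) = √((37.1)² + 24.85²) = 44.6 W/(m²·K).
Amplitude A = F₀ / √((Cω)²+λ²) = 235.7 / 44.6 = 5.28 K.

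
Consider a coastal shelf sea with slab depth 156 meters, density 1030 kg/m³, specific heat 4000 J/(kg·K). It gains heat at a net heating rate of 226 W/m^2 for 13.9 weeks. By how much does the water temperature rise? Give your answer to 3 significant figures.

Areal heat capacity C = ρ c_p D = 1030 × 4000 × 156 = 6.43×10^8 J/(m^2 K).
Net heat input Q = F Δt = 226 × (13.9 weeks × 6.048×10^5 s/week) = 1.90×10^9 J/m².
ΔT = Q / C = 1.90×10^9 / 6.43×10^8 = 2.96 K.

2.96 K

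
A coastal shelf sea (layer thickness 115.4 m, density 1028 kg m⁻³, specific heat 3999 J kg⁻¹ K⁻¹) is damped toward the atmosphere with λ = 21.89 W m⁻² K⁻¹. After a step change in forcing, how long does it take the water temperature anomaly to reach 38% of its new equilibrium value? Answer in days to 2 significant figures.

120 days

Areal heat capacity C = ρ c_p D = 1028 × 3999 × 115.4 = 4.74×10^8 J/(m^2 K).
τ = C / λ = 4.74×10^8 / 21.89 = 2.17×10^7 s.
Fraction reached: 1 − e^(−t/τ) = 0.38 ⇒ t = −τ ln(1 − 0.38) = τ × 0.478.
t = 1.04×10^7 s = 120 days.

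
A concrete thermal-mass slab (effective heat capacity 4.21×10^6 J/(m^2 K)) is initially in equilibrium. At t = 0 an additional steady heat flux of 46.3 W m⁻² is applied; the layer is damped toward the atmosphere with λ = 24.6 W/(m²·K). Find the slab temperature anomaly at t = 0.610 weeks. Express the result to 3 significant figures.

1.66 K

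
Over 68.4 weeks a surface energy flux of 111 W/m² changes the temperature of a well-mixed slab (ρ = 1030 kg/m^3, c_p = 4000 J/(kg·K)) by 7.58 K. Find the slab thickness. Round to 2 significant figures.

Heat input Q = F Δt = 111 × 4.14×10^7 s = 4.59×10^9 J/m².
Required areal heat capacity C = Q / ΔT = 6.06×10^8 J/(m²·K).
Depth D = C / (ρ c_p) = 6.06×10^8 / (1030 × 4000) = 147 m.

150 m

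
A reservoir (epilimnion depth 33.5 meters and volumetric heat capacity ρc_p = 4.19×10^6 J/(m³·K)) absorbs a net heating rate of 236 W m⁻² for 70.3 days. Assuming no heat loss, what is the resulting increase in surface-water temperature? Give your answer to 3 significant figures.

Areal heat capacity C = ρc_p × D = 4.19×10^6 × 33.5 = 1.40×10^8 J m⁻² K⁻¹.
Net heat input Q = F Δt = 236 × (70.3 days × 86400 s/day) = 1.43×10^9 J/m².
ΔT = Q / C = 1.43×10^9 / 1.40×10^8 = 10.2 K.

10.2 K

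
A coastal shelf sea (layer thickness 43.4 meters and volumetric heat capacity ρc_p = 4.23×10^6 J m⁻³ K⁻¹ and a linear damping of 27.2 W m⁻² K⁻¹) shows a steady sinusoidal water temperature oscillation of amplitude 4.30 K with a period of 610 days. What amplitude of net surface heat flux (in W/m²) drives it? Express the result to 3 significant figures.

150

Areal heat capacity C = ρc_p × D = 4.23×10^6 × 43.4 = 1.84×10^8 J/(m^2 K).
ω = 2π / 5.27×10^7 s = 1.19×10^-7 s⁻¹.
√((Cω)² + λ²) = √((21.9)² + 27.2²) = 34.9 W/(m²·K).
F₀ = A × √((Cω)²+λ²) = 4.30 × 34.9 = 150 W/m².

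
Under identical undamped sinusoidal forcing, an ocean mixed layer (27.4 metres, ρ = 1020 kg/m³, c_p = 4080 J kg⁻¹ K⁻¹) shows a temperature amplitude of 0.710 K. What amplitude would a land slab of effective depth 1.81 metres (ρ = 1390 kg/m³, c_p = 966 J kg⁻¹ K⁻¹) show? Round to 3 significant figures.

C_ocean = 1.14×10^8 J/(m²·K); C_land = 2.43×10^6 J/(m²·K).
A ∝ 1/C ⇒ A_land = A_ocean × C_ocean/C_land = 0.710 × 46.9 = 33.3 K.

33.3 K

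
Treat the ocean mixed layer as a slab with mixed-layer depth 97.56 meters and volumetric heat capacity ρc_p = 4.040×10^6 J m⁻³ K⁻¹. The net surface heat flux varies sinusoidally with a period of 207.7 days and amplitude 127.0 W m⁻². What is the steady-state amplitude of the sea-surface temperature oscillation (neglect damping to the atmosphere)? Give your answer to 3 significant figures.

Areal heat capacity C = ρc_p × D = 4.040×10^6 × 97.56 = 3.94×10^8 J/(m²·K).
Angular frequency ω = 2π / T = 2π / 1.79×10^7 s = 3.50×10^-7 s⁻¹.
Cω = 3.94×10^8 × 3.50×10^-7 = 138 W/(m²·K).
Amplitude A = F₀ / (Cω) = 127.0 / 138 = 0.920 K.

0.920 K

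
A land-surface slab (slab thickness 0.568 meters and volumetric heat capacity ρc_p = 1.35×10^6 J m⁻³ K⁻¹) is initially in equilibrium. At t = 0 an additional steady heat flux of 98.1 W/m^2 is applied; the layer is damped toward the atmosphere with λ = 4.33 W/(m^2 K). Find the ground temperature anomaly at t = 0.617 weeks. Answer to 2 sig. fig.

20 K

Areal heat capacity C = ρc_p × D = 1.35×10^6 × 0.568 = 7.67×10^5 J/(m²·K).
τ = C / λ = 7.67×10^5 / 4.33 = 1.77×10^5 s.
Equilibrium anomaly ΔT_eq = F / λ = 98.1 / 4.33 = 22.7 K.
t = 0.617 weeks = 3.73×10^5 s, so t/τ = 2.11.
ΔT(t) = ΔT_eq (1 − e^(−t/τ)) = 22.7 × (1 − e^−2.11) = 19.9 K.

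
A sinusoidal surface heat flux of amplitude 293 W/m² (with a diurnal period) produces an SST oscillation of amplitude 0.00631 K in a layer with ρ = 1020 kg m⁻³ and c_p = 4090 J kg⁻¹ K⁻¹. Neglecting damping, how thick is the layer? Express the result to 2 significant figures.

ω = 2π / 86400 s = 7.27×10^-5 s⁻¹.
Required C = F₀ / (A ω) = 293 / (0.00631 × 7.27×10^-5) = 6.39×10^8 J/(m²·K).
D = C / (ρ c_p) = 6.39×10^8 / (1020 × 4090) = 153 m.

150 m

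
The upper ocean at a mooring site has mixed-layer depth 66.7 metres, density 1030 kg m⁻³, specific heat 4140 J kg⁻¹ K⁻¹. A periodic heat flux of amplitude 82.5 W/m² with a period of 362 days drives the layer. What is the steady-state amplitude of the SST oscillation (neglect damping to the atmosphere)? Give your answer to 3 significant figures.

1.44 K

Areal heat capacity C = ρ c_p D = 1030 × 4140 × 66.7 = 2.84×10^8 J/(m²·K).
Angular frequency ω = 2π / T = 2π / 3.13×10^7 s = 2.01×10^-7 s⁻¹.
Cω = 2.84×10^8 × 2.01×10^-7 = 57.1 W/(m²·K).
Amplitude A = F₀ / (Cω) = 82.5 / 57.1 = 1.44 K.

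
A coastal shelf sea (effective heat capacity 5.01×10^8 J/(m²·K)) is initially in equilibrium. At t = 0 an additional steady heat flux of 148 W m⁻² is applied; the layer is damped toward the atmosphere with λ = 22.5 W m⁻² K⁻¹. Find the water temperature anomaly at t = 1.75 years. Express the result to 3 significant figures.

6.03 K

Areal heat capacity C = 5.01×10^8 J/(m²·K) (given).
τ = C / λ = 5.01×10^8 / 22.5 = 2.23×10^7 s.
Equilibrium anomaly ΔT_eq = F / λ = 148 / 22.5 = 6.58 K.
t = 1.75 years = 5.52×10^7 s, so t/τ = 2.48.
ΔT(t) = ΔT_eq (1 − e^(−t/τ)) = 6.58 × (1 − e^−2.48) = 6.03 K.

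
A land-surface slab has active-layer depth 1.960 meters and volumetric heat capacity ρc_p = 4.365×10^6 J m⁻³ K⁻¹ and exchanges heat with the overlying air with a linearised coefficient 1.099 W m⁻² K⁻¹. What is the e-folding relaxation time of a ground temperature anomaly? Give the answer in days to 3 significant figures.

90.1 days

Areal heat capacity C = ρc_p × D = 4.365×10^6 × 1.960 = 8.56×10^6 J m⁻² K⁻¹.
Relaxation time τ = C / λ = 8.56×10^6 / 1.099 = 7.78×10^6 s.
In days: 7.78×10^6 s / (86400 s/day) = 90.1 days.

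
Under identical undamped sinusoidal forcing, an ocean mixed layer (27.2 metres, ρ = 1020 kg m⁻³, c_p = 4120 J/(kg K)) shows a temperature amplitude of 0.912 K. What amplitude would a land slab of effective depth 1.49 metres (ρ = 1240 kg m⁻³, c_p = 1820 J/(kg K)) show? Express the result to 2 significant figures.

C_ocean = 1.14×10^8 J/(m²·K); C_land = 3.36×10^6 J/(m²·K).
A ∝ 1/C ⇒ A_land = A_ocean × C_ocean/C_land = 0.912 × 34.0 = 31.0 K.

31 K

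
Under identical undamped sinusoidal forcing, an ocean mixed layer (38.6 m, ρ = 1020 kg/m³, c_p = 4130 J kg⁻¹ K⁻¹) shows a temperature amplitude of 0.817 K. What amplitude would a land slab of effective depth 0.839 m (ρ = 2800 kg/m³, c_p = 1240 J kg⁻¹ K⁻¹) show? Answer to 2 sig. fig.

C_ocean = 1.63×10^8 J/(m²·K); C_land = 2.91×10^6 J/(m²·K).
A ∝ 1/C ⇒ A_land = A_ocean × C_ocean/C_land = 0.817 × 55.8 = 45.6 K.

46 K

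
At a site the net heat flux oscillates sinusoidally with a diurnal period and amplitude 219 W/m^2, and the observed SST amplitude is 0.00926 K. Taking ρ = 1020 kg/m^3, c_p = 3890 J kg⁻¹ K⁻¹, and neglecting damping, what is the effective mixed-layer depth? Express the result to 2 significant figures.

82 m

ω = 2π / 86400 s = 7.27×10^-5 s⁻¹.
Required C = F₀ / (A ω) = 219 / (0.00926 × 7.27×10^-5) = 3.25×10^8 J/(m²·K).
D = C / (ρ c_p) = 3.25×10^8 / (1020 × 3890) = 82.0 m.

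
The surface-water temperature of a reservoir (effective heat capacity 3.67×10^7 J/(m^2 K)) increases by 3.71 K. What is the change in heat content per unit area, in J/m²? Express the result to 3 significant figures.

1.36×10^8

Areal heat capacity C = 3.67×10^7 J/(m^2 K) (given).
ΔQ = C ΔT = 3.67×10^7 × 3.71 = 1.36×10^8 J/m².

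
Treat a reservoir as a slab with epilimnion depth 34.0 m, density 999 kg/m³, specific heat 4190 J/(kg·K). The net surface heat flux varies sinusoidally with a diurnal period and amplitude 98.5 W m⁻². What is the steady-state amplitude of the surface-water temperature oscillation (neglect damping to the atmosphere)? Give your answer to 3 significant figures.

Areal heat capacity C = ρ c_p D = 999 × 4190 × 34.0 = 1.42×10^8 J/(m²·K).
Angular frequency ω = 2π / T = 2π / 86400 s = 7.27×10^-5 s⁻¹.
Cω = 1.42×10^8 × 7.27×10^-5 = 10300 W/(m²·K).
Amplitude A = F₀ / (Cω) = 98.5 / 10300 = 0.00952 K.

0.00952 K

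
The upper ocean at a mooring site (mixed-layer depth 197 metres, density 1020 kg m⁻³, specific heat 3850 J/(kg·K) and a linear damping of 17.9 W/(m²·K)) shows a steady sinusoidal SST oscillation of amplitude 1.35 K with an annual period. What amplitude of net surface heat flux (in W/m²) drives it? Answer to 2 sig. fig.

210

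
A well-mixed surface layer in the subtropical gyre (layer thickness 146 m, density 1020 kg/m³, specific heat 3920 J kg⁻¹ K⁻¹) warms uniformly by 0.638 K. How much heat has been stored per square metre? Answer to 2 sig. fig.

3.7×10^8

Areal heat capacity C = ρ c_p D = 1020 × 3920 × 146 = 5.84×10^8 J/(m²·K).
ΔQ = C ΔT = 5.84×10^8 × 0.638 = 3.72×10^8 J/m².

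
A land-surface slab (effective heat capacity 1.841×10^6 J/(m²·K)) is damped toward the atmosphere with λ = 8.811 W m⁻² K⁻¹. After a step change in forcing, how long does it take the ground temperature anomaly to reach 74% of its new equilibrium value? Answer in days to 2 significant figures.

3.3 days

Areal heat capacity C = 1.841×10^6 J/(m²·K) (given).
τ = C / λ = 1.84×10^6 / 8.811 = 2.09×10^5 s.
Fraction reached: 1 − e^(−t/τ) = 0.74 ⇒ t = −τ ln(1 − 0.74) = τ × 1.35.
t = 2.81×10^5 s = 3.26 days.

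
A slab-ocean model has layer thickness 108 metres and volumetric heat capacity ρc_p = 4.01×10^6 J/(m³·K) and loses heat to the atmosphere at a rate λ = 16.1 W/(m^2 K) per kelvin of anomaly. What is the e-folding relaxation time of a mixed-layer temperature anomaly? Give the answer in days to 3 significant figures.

311 days

Areal heat capacity C = ρc_p × D = 4.01×10^6 × 108 = 4.33×10^8 J/(m²·K).
Relaxation time τ = C / λ = 4.33×10^8 / 16.1 = 2.69×10^7 s.
In days: 2.69×10^7 s / (86400 s/day) = 311 days.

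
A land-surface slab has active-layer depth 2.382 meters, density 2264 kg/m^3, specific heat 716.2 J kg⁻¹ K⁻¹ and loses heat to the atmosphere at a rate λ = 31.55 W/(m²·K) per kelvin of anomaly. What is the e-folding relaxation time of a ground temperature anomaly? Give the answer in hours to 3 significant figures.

Areal heat capacity C = ρ c_p D = 2264 × 716.2 × 2.382 = 3.86×10^6 J m⁻² K⁻¹.
Relaxation time τ = C / λ = 3.86×10^6 / 31.55 = 1.22×10^5 s.
In hours: 1.22×10^5 s / (3600 s/hour) = 34.0 hours.

34.0 hours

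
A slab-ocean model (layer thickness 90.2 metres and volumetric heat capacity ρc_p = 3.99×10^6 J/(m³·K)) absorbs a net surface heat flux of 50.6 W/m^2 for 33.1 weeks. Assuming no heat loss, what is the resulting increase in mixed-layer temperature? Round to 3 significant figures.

2.81 K

Areal heat capacity C = ρc_p × D = 3.99×10^6 × 90.2 = 3.60×10^8 J m⁻² K⁻¹.
Net heat input Q = F Δt = 50.6 × (33.1 weeks × 6.048×10^5 s/week) = 1.01×10^9 J/m².
ΔT = Q / C = 1.01×10^9 / 3.60×10^8 = 2.81 K.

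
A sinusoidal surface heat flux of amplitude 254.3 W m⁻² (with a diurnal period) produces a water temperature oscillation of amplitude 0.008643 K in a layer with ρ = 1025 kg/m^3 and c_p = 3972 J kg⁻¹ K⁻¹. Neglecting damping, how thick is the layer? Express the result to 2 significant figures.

ω = 2π / 86400 s = 7.27×10^-5 s⁻¹.
Required C = F₀ / (A ω) = 254.3 / (0.008643 × 7.27×10^-5) = 4.05×10^8 J/(m²·K).
D = C / (ρ c_p) = 4.05×10^8 / (1025 × 3972) = 99.4 m.

99 m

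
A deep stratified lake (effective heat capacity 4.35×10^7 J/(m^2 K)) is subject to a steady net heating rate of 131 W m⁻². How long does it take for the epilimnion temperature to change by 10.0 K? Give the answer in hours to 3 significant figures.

Areal heat capacity C = 4.35×10^7 J/(m^2 K) (given).
Time required: Δt = C ΔT / F = 4.35×10^7 × 10.0 / 131 = 3.32×10^6 s.
In hours: 3.32×10^6 s / (3600 s/hour) = 922 hours.

922 hours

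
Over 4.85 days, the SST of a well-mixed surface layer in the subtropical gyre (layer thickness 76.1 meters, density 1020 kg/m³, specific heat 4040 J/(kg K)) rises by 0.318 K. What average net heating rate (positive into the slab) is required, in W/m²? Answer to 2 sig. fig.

Areal heat capacity C = ρ c_p D = 1020 × 4040 × 76.1 = 3.14×10^8 J/(m²·K).
Required heat per unit area: Q = C ΔT = 3.14×10^8 × 0.318 = 9.97×10^7 J/m².
Flux F = Q / Δt = 9.97×10^7 / 4.19×10^5 s = 238 W/m².

240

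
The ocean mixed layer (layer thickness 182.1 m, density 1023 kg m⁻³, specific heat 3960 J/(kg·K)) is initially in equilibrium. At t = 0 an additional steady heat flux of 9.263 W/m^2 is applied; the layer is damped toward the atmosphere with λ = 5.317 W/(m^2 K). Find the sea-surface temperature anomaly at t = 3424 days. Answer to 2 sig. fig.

Areal heat capacity C = ρ c_p D = 1023 × 3960 × 182.1 = 7.38×10^8 J/(m^2 K).
τ = C / λ = 7.38×10^8 / 5.317 = 1.39×10^8 s.
Equilibrium anomaly ΔT_eq = F / λ = 9.263 / 5.317 = 1.74 K.
t = 3424 days = 2.96×10^8 s, so t/τ = 2.13.
ΔT(t) = ΔT_eq (1 − e^(−t/τ)) = 1.74 × (1 − e^−2.13) = 1.54 K.

1.5 K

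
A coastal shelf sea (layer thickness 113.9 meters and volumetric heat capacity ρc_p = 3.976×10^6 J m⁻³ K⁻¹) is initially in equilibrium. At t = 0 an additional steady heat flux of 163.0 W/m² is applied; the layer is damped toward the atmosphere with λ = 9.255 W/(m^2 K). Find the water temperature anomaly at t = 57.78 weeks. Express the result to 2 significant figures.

Areal heat capacity C = ρc_p × D = 3.976×10^6 × 113.9 = 4.53×10^8 J/(m²·K).
τ = C / λ = 4.53×10^8 / 9.255 = 4.89×10^7 s.
Equilibrium anomaly ΔT_eq = F / λ = 163.0 / 9.255 = 17.6 K.
t = 57.78 weeks = 3.49×10^7 s, so t/τ = 0.714.
ΔT(t) = ΔT_eq (1 − e^(−t/τ)) = 17.6 × (1 − e^−0.714) = 8.99 K.

9.0 K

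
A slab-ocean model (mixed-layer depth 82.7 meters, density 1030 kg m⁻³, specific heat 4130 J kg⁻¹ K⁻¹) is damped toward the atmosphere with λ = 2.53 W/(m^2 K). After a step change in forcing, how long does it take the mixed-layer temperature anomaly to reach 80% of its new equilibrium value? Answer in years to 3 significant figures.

Areal heat capacity C = ρ c_p D = 1030 × 4130 × 82.7 = 3.52×10^8 J m⁻² K⁻¹.
τ = C / λ = 3.52×10^8 / 2.53 = 1.39×10^8 s.
Fraction reached: 1 − e^(−t/τ) = 0.80 ⇒ t = −τ ln(1 − 0.80) = τ × 1.61.
t = 2.24×10^8 s = 7.09 years.

7.09 years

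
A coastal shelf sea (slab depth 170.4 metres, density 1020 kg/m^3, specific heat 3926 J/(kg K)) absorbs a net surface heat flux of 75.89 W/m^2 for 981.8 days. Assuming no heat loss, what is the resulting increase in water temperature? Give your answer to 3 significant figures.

Areal heat capacity C = ρ c_p D = 1020 × 3926 × 170.4 = 6.82×10^8 J m⁻² K⁻¹.
Net heat input Q = F Δt = 75.89 × (981.8 days × 86400 s/day) = 6.44×10^9 J/m².
ΔT = Q / C = 6.44×10^9 / 6.82×10^8 = 9.43 K.

9.43 K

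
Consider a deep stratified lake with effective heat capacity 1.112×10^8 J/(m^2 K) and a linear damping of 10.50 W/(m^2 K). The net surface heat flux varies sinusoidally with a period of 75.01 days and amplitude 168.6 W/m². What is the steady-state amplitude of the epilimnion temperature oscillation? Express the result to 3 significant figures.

Areal heat capacity C = 1.112×10^8 J/(m^2 K) (given).
Angular frequency ω = 2π / T = 2π / 6.48×10^6 s = 9.69×10^-7 s⁻¹.
√((Cω)² + λ²) = √((108)² + 10.50²) = 108 W/(m²·K).
Amplitude A = F₀ / √((Cω)²+λ²) = 168.6 / 108 = 1.56 K.

1.56 K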